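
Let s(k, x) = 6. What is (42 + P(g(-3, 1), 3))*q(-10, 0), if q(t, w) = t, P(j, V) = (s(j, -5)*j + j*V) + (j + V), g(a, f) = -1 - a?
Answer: -650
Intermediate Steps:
P(j, V) = V + 7*j + V*j (P(j, V) = (6*j + j*V) + (j + V) = (6*j + V*j) + (V + j) = V + 7*j + V*j)
(42 + P(g(-3, 1), 3))*q(-10, 0) = (42 + (3 + 7*(-1 - 1*(-3)) + 3*(-1 - 1*(-3))))*(-10) = (42 + (3 + 7*(-1 + 3) + 3*(-1 + 3)))*(-10) = (42 + (3 + 7*2 + 3*2))*(-10) = (42 + (3 + 14 + 6))*(-10) = (42 + 23)*(-10) = 65*(-10) = -650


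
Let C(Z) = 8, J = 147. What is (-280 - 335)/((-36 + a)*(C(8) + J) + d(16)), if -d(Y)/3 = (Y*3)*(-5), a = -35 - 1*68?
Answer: 123/4165 ≈ 0.029532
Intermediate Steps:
a = -103 (a = -35 - 68 = -103)
d(Y) = 45*Y (d(Y) = -3*Y*3*(-5) = -3*3*Y*(-5) = -(-45)*Y = 45*Y)
(-280 - 335)/((-36 + a)*(C(8) + J) + d(16)) = (-280 - 335)/((-36 - 103)*(8 + 147) + 45*16) = -615/(-139*155 + 720) = -615/(-21545 + 720) = -615/(-20825) = -615*(-1/20825) = 123/4165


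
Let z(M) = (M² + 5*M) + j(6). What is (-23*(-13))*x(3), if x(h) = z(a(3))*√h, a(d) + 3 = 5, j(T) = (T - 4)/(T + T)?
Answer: 25415*√3/6 ≈ 7336.7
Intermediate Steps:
j(T) = (-4 + T)/(2*T) (j(T) = (-4 + T)/((2*T)) = (-4 + T)*(1/(2*T)) = (-4 + T)/(2*T))
a(d) = 2 (a(d) = -3 + 5 = 2)
z(M) = ⅙ + M² + 5*M (z(M) = (M² + 5*M) + (½)*(-4 + 6)/6 = (M² + 5*M) + (½)*(⅙)*2 = (M² + 5*M) + ⅙ = ⅙ + M² + 5*M)
x(h) = 85*√h/6 (x(h) = (⅙ + 2² + 5*2)*√h = (⅙ + 4 + 10)*√h = 85*√h/6)
(-23*(-13))*x(3) = (-23*(-13))*(85*√3/6) = 299*(85*√3/6) = 25415*√3/6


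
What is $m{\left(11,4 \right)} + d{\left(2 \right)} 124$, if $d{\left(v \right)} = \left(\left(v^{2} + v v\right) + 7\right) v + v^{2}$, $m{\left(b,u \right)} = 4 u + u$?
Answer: $4236$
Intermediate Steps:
$m{\left(b,u \right)} = 5 u$
$d{\left(v \right)} = v^{2} + v \left(7 + 2 v^{2}\right)$ ($d{\left(v \right)} = \left(\left(v^{2} + v^{2}\right) + 7\right) v + v^{2} = \left(2 v^{2} + 7\right) v + v^{2} = \left(7 + 2 v^{2}\right) v + v^{2} = v \left(7 + 2 v^{2}\right) + v^{2} = v^{2} + v \left(7 + 2 v^{2}\right)$)
$m{\left(11,4 \right)} + d{\left(2 \right)} 124 = 5 \cdot 4 + 2 \left(7 + 2 + 2 \cdot 2^{2}\right) 124 = 20 + 2 \left(7 + 2 + 2 \cdot 4\right) 124 = 20 + 2 \left(7 + 2 + 8\right) 124 = 20 + 2 \cdot 17 \cdot 124 = 20 + 34 \cdot 124 = 20 + 4216 = 4236$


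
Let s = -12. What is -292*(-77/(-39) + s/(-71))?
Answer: -1733020/2769 ≈ -625.87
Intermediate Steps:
-292*(-77/(-39) + s/(-71)) = -292*(-77/(-39) - 12/(-71)) = -292*(-77*(-1/39) - 12*(-1/71)) = -292*(77/39 + 12/71) = -292*5935/2769 = -1733020/2769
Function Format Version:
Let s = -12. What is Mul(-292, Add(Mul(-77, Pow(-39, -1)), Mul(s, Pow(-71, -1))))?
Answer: Rational(-1733020, 2769) ≈ -625.87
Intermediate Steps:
Mul(-292, Add(Mul(-77, Pow(-39, -1)), Mul(s, Pow(-71, -1)))) = Mul(-292, Add(Mul(-77, Pow(-39, -1)), Mul(-12, Pow(-71, -1)))) = Mul(-292, Add(Mul(-77, Rational(-1, 39)), Mul(-12, Rational(-1, 71)))) = Mul(-292, Add(Rational(77, 39), Rational(12, 71))) = Mul(-292, Rational(5935, 2769)) = Rational(-1733020, 2769)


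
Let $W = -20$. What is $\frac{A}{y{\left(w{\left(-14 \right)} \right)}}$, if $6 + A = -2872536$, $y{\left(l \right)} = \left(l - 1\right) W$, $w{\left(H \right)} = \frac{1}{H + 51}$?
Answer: $- \frac{17714009}{120} \approx -1.4762 \cdot 10^{5}$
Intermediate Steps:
$w{\left(H \right)} = \frac{1}{51 + H}$
$y{\left(l \right)} = 20 - 20 l$ ($y{\left(l \right)} = \left(l - 1\right) \left(-20\right) = \left(-1 + l\right) \left(-20\right) = 20 - 20 l$)
$A = -2872542$ ($A = -6 - 2872536 = -2872542$)
$\frac{A}{y{\left(w{\left(-14 \right)} \right)}} = - \frac{2872542}{20 - \frac{20}{51 - 14}} = - \frac{2872542}{20 - \frac{20}{37}} = - \frac{2872542}{\frac{720}{37}} = \left(-2872542\right) \frac{37}{720} = - \frac{17714009}{120}$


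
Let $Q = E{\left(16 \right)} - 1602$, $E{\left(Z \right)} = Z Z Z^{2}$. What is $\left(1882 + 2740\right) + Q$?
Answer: $68556$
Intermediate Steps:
$E{\left(Z \right)} = Z^{4}$ ($E{\left(Z \right)} = Z^{2} Z^{2} = Z^{4}$)
$Q = 63934$ ($Q = 16^{4} - 1602 = 65536 - 1602 = 63934$)
$\left(1882 + 2740\right) + Q = \left(1882 + 2740\right) + 63934 = 4622 + 63934 = 68556$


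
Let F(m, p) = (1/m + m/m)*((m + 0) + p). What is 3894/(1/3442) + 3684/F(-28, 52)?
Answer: 361889294/27 ≈ 1.3403e+7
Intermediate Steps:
F(m, p) = (1 + 1/m)*(m + p) (F(m, p) = (1/m + 1)*(m + p) = (1 + 1/m)*(m + p))
3894/(1/3442) + 3684/F(-28, 52) = 3894/(1/3442) + 3684/(1 - 28 + 52 + 52/(-28)) = 3894/(1/3442) + 3684/(1 - 28 + 52 + 52*(-1/28)) = 3894*3442 + 3684/(1 - 28 + 52 - 13/7) = 13403148 + 3684/(162/7) = 13403148 + 3684*(7/162) = 13403148 + 4298/27 = 361889294/27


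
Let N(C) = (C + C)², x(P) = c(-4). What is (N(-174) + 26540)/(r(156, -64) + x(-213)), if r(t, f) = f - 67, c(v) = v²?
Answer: -147644/115 ≈ -1283.9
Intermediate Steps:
x(P) = 16 (x(P) = (-4)² = 16)
r(t, f) = -67 + f
N(C) = 4*C² (N(C) = (2*C)² = 4*C²)
(N(-174) + 26540)/(r(156, -64) + x(-213)) = (4*(-174)² + 26540)/((-67 - 64) + 16) = (4*30276 + 26540)/(-131 + 16) = (121104 + 26540)/(-115) = 147644*(-1/115) = -147644/115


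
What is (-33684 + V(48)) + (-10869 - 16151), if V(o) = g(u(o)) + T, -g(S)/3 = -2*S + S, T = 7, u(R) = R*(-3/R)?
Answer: -60706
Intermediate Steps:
u(R) = -3
g(S) = 3*S (g(S) = -3*(-2*S + S) = -(-3)*S = 3*S)
V(o) = -2 (V(o) = 3*(-3) + 7 = -9 + 7 = -2)
(-33684 + V(48)) + (-10869 - 16151) = (-33684 - 2) + (-10869 - 16151) = -33686 - 27020 = -60706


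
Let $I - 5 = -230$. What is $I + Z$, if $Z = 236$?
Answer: $11$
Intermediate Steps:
$I = -225$ ($I = 5 - 230 = -225$)
$I + Z = -225 + 236 = 11$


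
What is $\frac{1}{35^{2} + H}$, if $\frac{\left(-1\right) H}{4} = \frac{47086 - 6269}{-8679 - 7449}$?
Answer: $\frac{576}{711431} \approx 0.00080964$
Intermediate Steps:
$H = \frac{5831}{576}$ ($H = - 4 \frac{47086 - 6269}{-8679 - 7449} = - 4 \frac{40817}{-16128} = - 4 \cdot 40817 \left(- \frac{1}{16128}\right) = \left(-4\right) \left(- \frac{5831}{2304}\right) = \frac{5831}{576} \approx 10.123$)
$\frac{1}{35^{2} + H} = \frac{1}{35^{2} + \frac{5831}{576}} = \frac{1}{1225 + \frac{5831}{576}} = \frac{1}{\frac{711431}{576}} = \frac{576}{711431}$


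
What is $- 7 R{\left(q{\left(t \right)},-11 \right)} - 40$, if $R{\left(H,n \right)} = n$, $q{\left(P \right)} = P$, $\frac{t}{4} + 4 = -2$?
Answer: $37$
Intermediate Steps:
$t = -24$ ($t = -16 + 4 \left(-2\right) = -16 - 8 = -24$)
$- 7 R{\left(q{\left(t \right)},-11 \right)} - 40 = \left(-7\right) \left(-11\right) - 40 = 77 - 40 = 37$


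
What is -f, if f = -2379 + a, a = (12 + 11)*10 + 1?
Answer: 2148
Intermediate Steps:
a = 231 (a = 23*10 + 1 = 230 + 1 = 231)
f = -2148 (f = -2379 + 231 = -2148)
-f = -1*(-2148) = 2148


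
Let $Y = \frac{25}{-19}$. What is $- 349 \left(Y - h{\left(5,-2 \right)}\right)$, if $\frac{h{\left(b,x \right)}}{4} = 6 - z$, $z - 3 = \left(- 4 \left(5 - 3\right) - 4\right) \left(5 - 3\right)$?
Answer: $\frac{724873}{19} \approx 38151.0$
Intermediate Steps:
$z = -21$ ($z = 3 + \left(- 4 \left(5 - 3\right) - 4\right) \left(5 - 3\right) = 3 + \left(\left(-4\right) 2 - 4\right) 2 = 3 + \left(-8 - 4\right) 2 = 3 - 24 = -21$)
$h{\left(b,x \right)} = 108$ ($h{\left(b,x \right)} = 4 \left(6 - -21\right) = 4 \left(6 + 21\right) = 4 \cdot 27 = 108$)
$Y = - \frac{25}{19}$ ($Y = 25 \left(- \frac{1}{19}\right) = - \frac{25}{19} \approx -1.3158$)
$- 349 \left(Y - h{\left(5,-2 \right)}\right) = - 349 \left(- \frac{25}{19} - 108\right) = \left(-349\right) \left(- \frac{2077}{19}\right) = \frac{724873}{19}$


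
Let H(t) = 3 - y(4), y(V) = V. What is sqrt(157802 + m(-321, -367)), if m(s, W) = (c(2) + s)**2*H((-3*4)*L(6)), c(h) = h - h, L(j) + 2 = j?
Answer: sqrt(54761) ≈ 234.01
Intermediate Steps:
L(j) = -2 + j
c(h) = 0
H(t) = -1 (H(t) = 3 - 1*4 = 3 - 4 = -1)
m(s, W) = -s**2 (m(s, W) = (0 + s)**2*(-1) = s**2*(-1) = -s**2)
sqrt(157802 + m(-321, -367)) = sqrt(157802 - 1*(-321)**2) = sqrt(157802 - 1*103041) = sqrt(157802 - 103041) = sqrt(54761)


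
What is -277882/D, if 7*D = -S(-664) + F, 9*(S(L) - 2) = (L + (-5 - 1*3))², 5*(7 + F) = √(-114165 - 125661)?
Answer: 2440463929750/62963595451 + 9725870*I*√239826/62963595451 ≈ 38.76 + 0.075646*I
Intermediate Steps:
F = -7 + I*√239826/5 (F = -7 + √(-114165 - 125661)/5 = -7 + √(-239826)/5 = -7 + (I*√239826)/5 = -7 + I*√239826/5 ≈ -7.0 + 97.944*I)
S(L) = 2 + (-8 + L)²/9 (S(L) = 2 + (L + (-5 - 1*3))²/9 = 2 + (L + (-5 - 3))²/9 = 2 + (L - 8)²/9 = 2 + (-8 + L)²/9)
D = -50185/7 + I*√239826/35 (D = (-(2 + (-8 - 664)²/9) + (-7 + I*√239826/5))/7 = (-(2 + (⅑)*(-672)²) + (-7 + I*√239826/5))/7 = (-(2 + (⅑)*451584) + (-7 + I*√239826/5))/7 = (-(2 + 50176) + (-7 + I*√239826/5))/7 = (-1*50178 + (-7 + I*√239826/5))/7 = (-50178 + (-7 + I*√239826/5))/7 = (-50185 + I*√239826/5)/7 = -50185/7 + I*√239826/35 ≈ -7169.3 + 13.992*I)
-277882/D = -277882/(-50185/7 + I*√239826/35)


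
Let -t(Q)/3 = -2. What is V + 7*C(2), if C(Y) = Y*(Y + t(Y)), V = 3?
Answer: 115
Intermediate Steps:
t(Q) = 6 (t(Q) = -3*(-2) = 6)
C(Y) = Y*(6 + Y) (C(Y) = Y*(Y + 6) = Y*(6 + Y))
V + 7*C(2) = 3 + 7*(2*(6 + 2)) = 3 + 7*(2*8) = 3 + 7*16 = 3 + 112 = 115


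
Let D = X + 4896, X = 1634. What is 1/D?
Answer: 1/6530 ≈ 0.00015314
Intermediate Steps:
D = 6530 (D = 1634 + 4896 = 6530)
1/D = 1/6530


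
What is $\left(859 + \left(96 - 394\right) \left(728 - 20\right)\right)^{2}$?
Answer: $44152515625$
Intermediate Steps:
$\left(859 + \left(96 - 394\right) \left(728 - 20\right)\right)^{2} = \left(859 - 210984\right)^{2} = \left(-210125\right)^{2} = 44152515625$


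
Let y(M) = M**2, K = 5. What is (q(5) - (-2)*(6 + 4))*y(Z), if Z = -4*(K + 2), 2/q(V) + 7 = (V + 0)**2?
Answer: 141904/9 ≈ 15767.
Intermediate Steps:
q(V) = 2/(-7 + V**2) (q(V) = 2/(-7 + (V + 0)**2) = 2/(-7 + V**2))
Z = -28 (Z = -4*(5 + 2) = -4*7 = -28)
(q(5) - (-2)*(6 + 4))*y(Z) = (2/(-7 + 5**2) - (-2)*(6 + 4))*(-28)**2 = (2/(-7 + 25) - (-2)*10)*784 = (2/18 - 1*(-20))*784 = (2*(1/18) + 20)*784 = (1/9 + 20)*784 = (181/9)*784 = 141904/9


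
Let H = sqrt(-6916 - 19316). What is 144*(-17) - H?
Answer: -2448 - 2*I*sqrt(6558) ≈ -2448.0 - 161.96*I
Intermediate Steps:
H = 2*I*sqrt(6558) (H = sqrt(-26232) = 2*I*sqrt(6558) ≈ 161.96*I)
144*(-17) - H = 144*(-17) - 2*I*sqrt(6558) = -2448 - 2*I*sqrt(6558)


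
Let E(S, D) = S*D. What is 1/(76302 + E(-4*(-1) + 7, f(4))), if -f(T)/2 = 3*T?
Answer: 1/76038 ≈ 1.3151e-5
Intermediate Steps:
f(T) = -6*T
E(S, D) = D*S
1/(76302 + E(-4*(-1) + 7, f(4))) = 1/(76302 + (-6*4)*(-4*(-1) + 7)) = 1/(76302 - 24*(4 + 7)) = 1/(76302 - 24*11) = 1/(76302 - 264) = 1/76038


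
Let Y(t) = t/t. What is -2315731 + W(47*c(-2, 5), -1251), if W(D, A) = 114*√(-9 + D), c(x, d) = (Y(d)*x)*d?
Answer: -2315731 + 114*I*√479 ≈ -2.3157e+6 + 2495.0*I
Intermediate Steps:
Y(t) = 1
c(x, d) = d*x (c(x, d) = (1*x)*d = x*d = d*x)
-2315731 + W(47*c(-2, 5), -1251) = -2315731 + 114*√(-9 + 47*(5*(-2))) = -2315731 + 114*√(-9 + 47*(-10)) = -2315731 + 114*√(-9 - 470) = -2315731 + 114*√(-479) = -2315731 + 114*(I*√479) = -2315731 + 114*I*√479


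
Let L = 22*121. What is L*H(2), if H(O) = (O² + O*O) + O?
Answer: 26620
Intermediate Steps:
H(O) = O + 2*O² (H(O) = (O² + O²) + O = 2*O² + O = O + 2*O²)
L = 2662
L*H(2) = 2662*(2*(1 + 2*2)) = 2662*(2*(1 + 4)) = 2662*(2*5) = 2662*10 = 26620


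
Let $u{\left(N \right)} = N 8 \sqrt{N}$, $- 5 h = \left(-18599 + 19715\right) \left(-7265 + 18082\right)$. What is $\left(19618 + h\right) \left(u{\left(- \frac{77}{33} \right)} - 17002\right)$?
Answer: $\frac{203576541364}{5} + \frac{670526192 i \sqrt{21}}{45} \approx 4.0715 \cdot 10^{10} + 6.8283 \cdot 10^{7} i$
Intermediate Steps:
$h = - \frac{12071772}{5}$ ($h = - \frac{\left(-18599 + 19715\right) \left(-7265 + 18082\right)}{5} = - \frac{1116 \cdot 10817}{5} = \left(- \frac{1}{5}\right) 12071772 = - \frac{12071772}{5} \approx -2.4144 \cdot 10^{6}$)
$u{\left(N \right)} = 8 N^{\frac{3}{2}}$ ($u{\left(N \right)} = 8 N \sqrt{N} = 8 N^{\frac{3}{2}}$)
$\left(19618 + h\right) \left(u{\left(- \frac{77}{33} \right)} - 17002\right) = \left(19618 - \frac{12071772}{5}\right) \left(8 \left(- \frac{77}{33}\right)^{\frac{3}{2}} - 17002\right) = - \frac{11973682 \left(8 \left(\left(-77\right) \frac{1}{33}\right)^{\frac{3}{2}} - 17002\right)}{5} = - \frac{11973682 \left(8 \left(- \frac{7}{3}\right)^{\frac{3}{2}} - 17002\right)}{5} = - \frac{11973682 \left(8 \left(- \frac{7 i \sqrt{21}}{9}\right) - 17002\right)}{5} = - \frac{11973682 \left(- \frac{56 i \sqrt{21}}{9} - 17002\right)}{5} = - \frac{11973682 \left(-17002 - \frac{56 i \sqrt{21}}{9}\right)}{5} = \frac{203576541364}{5} + \frac{670526192 i \sqrt{21}}{45}$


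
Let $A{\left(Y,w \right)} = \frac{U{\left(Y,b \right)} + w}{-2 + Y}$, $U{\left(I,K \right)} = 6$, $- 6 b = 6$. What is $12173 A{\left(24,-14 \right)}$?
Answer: $- \frac{48692}{11} \approx -4426.5$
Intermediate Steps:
$b = -1$ ($b = \left(- \frac{1}{6}\right) 6 = -1$)
$A{\left(Y,w \right)} = \frac{6 + w}{-2 + Y}$
$12173 A{\left(24,-14 \right)} = 12173 \frac{6 - 14}{-2 + 24} = 12173 \cdot \frac{1}{22} \left(-8\right) = 12173 \left(- \frac{4}{11}\right) = - \frac{48692}{11}$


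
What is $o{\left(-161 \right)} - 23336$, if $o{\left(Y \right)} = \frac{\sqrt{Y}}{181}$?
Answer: $-23336 + \frac{i \sqrt{161}}{181} \approx -23336.0 + 0.070103 i$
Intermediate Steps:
$o{\left(Y \right)} = \frac{\sqrt{Y}}{181}$
$o{\left(-161 \right)} - 23336 = \frac{\sqrt{-161}}{181} - 23336 = \frac{i \sqrt{161}}{181} - 23336 = -23336 + \frac{i \sqrt{161}}{181}$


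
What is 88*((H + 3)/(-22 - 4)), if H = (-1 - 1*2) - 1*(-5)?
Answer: -220/13 ≈ -16.923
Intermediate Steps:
H = 2 (H = (-1 - 2) + 5 = -3 + 5 = 2)
88*((H + 3)/(-22 - 4)) = 88*((2 + 3)/(-22 - 4)) = 88*(5/(-26)) = 88*(5*(-1/26)) = 88*(-5/26) = -220/13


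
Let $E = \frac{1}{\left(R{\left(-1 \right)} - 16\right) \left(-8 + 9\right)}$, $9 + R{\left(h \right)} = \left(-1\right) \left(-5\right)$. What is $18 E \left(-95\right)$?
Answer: $\frac{171}{2} \approx 85.5$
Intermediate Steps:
$R{\left(h \right)} = -4$ ($R{\left(h \right)} = -9 - -5 = -9 + 5 = -4$)
$E = - \frac{1}{20}$ ($E = \frac{1}{\left(-4 - 16\right) \left(-8 + 9\right)} = \frac{1}{\left(-20\right) 1} = \frac{1}{-20} = - \frac{1}{20} \approx -0.05$)
$18 E \left(-95\right) = 18 \left(- \frac{1}{20}\right) \left(-95\right) = \left(- \frac{9}{10}\right) \left(-95\right) = \frac{171}{2}$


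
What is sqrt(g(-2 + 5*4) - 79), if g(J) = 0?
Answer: I*sqrt(79) ≈ 8.8882*I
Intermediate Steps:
sqrt(g(-2 + 5*4) - 79) = sqrt(0 - 79) = sqrt(-79) = I*sqrt(79)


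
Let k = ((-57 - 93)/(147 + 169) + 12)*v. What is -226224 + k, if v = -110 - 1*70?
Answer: -18035586/79 ≈ -2.2830e+5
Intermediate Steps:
v = -180 (v = -110 - 70 = -180)
k = -163890/79 (k = ((-57 - 93)/(147 + 169) + 12)*(-180) = (-150/316 + 12)*(-180) = (-150*1/316 + 12)*(-180) = (-75/158 + 12)*(-180) = (1821/158)*(-180) = -163890/79 ≈ -2074.6)
-226224 + k = -226224 - 163890/79 = -18035586/79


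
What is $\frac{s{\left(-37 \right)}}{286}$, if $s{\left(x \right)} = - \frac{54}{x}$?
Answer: $\frac{27}{5291} \approx 0.005103$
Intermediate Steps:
$\frac{s{\left(-37 \right)}}{286} = \frac{\left(-54\right) \frac{1}{-37}}{286} = \left(-54\right) \left(- \frac{1}{37}\right) \frac{1}{286} = \frac{54}{37} \cdot \frac{1}{286} = \frac{27}{5291}$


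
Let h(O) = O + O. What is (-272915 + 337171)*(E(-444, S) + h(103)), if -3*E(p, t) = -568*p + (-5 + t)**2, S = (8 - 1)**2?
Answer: -16289538560/3 ≈ -5.4298e+9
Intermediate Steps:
h(O) = 2*O
S = 49 (S = 7**2 = 49)
E(p, t) = -(-5 + t)**2/3 + 568*p/3 (E(p, t) = -(-568*p + (-5 + t)**2)/3 = -((-5 + t)**2 - 568*p)/3 = -(-5 + t)**2/3 + 568*p/3)
(-272915 + 337171)*(E(-444, S) + h(103)) = (-272915 + 337171)*((-(-5 + 49)**2/3 + (568/3)*(-444)) + 2*103) = 64256*((-1/3*44**2 - 84064) + 206) = 64256*((-1/3*1936 - 84064) + 206) = 64256*((-1936/3 - 84064) + 206) = 64256*(-254128/3 + 206) = 64256*(-253510/3) = -16289538560/3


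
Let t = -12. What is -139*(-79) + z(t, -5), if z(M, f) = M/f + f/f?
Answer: 54922/5 ≈ 10984.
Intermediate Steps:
z(M, f) = 1 + M/f (z(M, f) = M/f + 1 = 1 + M/f)
-139*(-79) + z(t, -5) = -139*(-79) + (-12 - 5)/(-5) = 10981 - ⅕*(-17) = 10981 + 17/5 = 54922/5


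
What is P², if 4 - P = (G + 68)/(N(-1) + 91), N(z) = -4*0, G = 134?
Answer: 26244/8281 ≈ 3.1692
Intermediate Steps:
N(z) = 0
P = 162/91 (P = 4 - (134 + 68)/(0 + 91) = 4 - 202/91 = 162/91 ≈ 1.7802)
P² = (162/91)² = 26244/8281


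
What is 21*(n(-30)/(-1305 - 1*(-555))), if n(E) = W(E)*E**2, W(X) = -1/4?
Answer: 63/10 ≈ 6.3000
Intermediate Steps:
W(X) = -1/4 (W(X) = -1*1/4 = -1/4)
n(E) = -E**2/4
21*(n(-30)/(-1305 - 1*(-555))) = 21*((-1/4*(-30)**2)/(-1305 - 1*(-555))) = 21*((-1/4*900)/(-1305 + 555)) = 21*(-225/(-750)) = 21*(-225*(-1/750)) = 21*(3/10) = 63/10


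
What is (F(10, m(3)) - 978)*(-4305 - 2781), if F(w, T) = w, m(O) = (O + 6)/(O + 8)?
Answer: 6859248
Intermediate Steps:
m(O) = (6 + O)/(8 + O)
(F(10, m(3)) - 978)*(-4305 - 2781) = (10 - 978)*(-4305 - 2781) = -968*(-7086) = 6859248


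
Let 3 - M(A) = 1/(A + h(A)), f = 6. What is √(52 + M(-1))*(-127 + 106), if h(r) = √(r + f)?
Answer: -21*√(-56 + 55*√5)/√(-1 + √5) ≈ -154.59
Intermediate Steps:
h(r) = √(6 + r) (h(r) = √(r + 6) = √(6 + r))
M(A) = 3 - 1/(A + √(6 + A))
√(52 + M(-1))*(-127 + 106) = √(52 + (-1 + 3*(-1) + 3*√(6 - 1))/(-1 + √(6 - 1)))*(-127 + 106) = √(52 + (-1 - 3 + 3*√5)/(-1 + √5))*(-21) = √(52 + (-4 + 3*√5)/(-1 + √5))*(-21) = -21*√(52 + (-4 + 3*√5)/(-1 + √5))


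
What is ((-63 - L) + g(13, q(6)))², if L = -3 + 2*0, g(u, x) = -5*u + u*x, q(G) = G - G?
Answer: 15625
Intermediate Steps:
q(G) = 0
L = -3 (L = -3 + 0 = -3)
((-63 - L) + g(13, q(6)))² = ((-63 - 1*(-3)) + 13*(-5 + 0))² = ((-63 + 3) + 13*(-5))² = (-60 - 65)² = (-125)² = 15625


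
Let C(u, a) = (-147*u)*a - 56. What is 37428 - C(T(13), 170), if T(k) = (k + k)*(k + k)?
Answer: 16930724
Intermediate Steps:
T(k) = 4*k**2 (T(k) = (2*k)*(2*k) = 4*k**2)
C(u, a) = -56 - 147*a*u (C(u, a) = -147*a*u - 56 = -56 - 147*a*u)
37428 - C(T(13), 170) = 37428 - (-56 - 147*170*4*13**2) = 37428 - (-56 - 147*170*4*169) = 37428 - (-56 - 147*170*676) = 37428 - (-56 - 16893240) = 37428 - 1*(-16893296) = 37428 + 16893296 = 16930724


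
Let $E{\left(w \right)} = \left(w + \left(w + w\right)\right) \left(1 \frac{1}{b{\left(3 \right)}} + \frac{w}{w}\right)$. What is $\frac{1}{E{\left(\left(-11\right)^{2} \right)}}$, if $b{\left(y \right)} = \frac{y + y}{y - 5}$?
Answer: $\frac{1}{242} \approx 0.0041322$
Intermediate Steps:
$b{\left(y \right)} = \frac{2 y}{-5 + y}$
$E{\left(w \right)} = 2 w$ ($E{\left(w \right)} = \left(w + \left(w + w\right)\right) \left(1 \frac{1}{2 \cdot 3 \frac{1}{-5 + 3}} + \frac{w}{w}\right) = \left(w + 2 w\right) \left(1 \frac{1}{2 \cdot 3 \frac{1}{-2}} + 1\right) = 3 w \left(1 \frac{1}{2 \cdot 3 \left(- \frac{1}{2}\right)} + 1\right) = 3 w \left(1 \frac{1}{-3} + 1\right) = 3 w \left(1 \left(- \frac{1}{3}\right) + 1\right) = 3 w \left(- \frac{1}{3} + 1\right) = 3 w \frac{2}{3} = 2 w$)
$\frac{1}{E{\left(\left(-11\right)^{2} \right)}} = \frac{1}{2 \left(-11\right)^{2}} = \frac{1}{2 \cdot 121} = \frac{1}{242}$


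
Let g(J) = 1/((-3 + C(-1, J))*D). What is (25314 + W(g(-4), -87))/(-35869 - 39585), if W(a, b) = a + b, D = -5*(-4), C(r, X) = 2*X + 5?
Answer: -3027239/9054480 ≈ -0.33434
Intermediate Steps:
C(r, X) = 5 + 2*X
D = 20
g(J) = 1/(40 + 40*J) (g(J) = 1/((-3 + (5 + 2*J))*20) = 1/((2 + 2*J)*20) = 1/(40 + 40*J))
(25314 + W(g(-4), -87))/(-35869 - 39585) = (25314 + (1/(40*(1 - 4)) - 87))/(-35869 - 39585) = (25314 + ((1/40)/(-3) - 87))/(-75454) = (25314 + ((1/40)*(-⅓) - 87))*(-1/75454) = (25314 + (-1/120 - 87))*(-1/75454) = (25314 - 10441/120)*(-1/75454) = (3027239/120)*(-1/75454) = -3027239/9054480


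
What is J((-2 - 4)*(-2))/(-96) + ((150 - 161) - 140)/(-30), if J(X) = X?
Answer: 589/120 ≈ 4.9083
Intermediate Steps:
J((-2 - 4)*(-2))/(-96) + ((150 - 161) - 140)/(-30) = ((-2 - 4)*(-2))/(-96) + ((150 - 161) - 140)/(-30) = -6*(-2)*(-1/96) + (-11 - 140)*(-1/30) = 12*(-1/96) - 151*(-1/30) = -1/8 + 151/30 = 589/120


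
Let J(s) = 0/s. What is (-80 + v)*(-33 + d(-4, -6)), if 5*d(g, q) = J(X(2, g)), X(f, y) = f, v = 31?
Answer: 1617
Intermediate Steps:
J(s) = 0
d(g, q) = 0 (d(g, q) = (⅕)*0 = 0)
(-80 + v)*(-33 + d(-4, -6)) = (-80 + 31)*(-33 + 0) = -49*(-33) = 1617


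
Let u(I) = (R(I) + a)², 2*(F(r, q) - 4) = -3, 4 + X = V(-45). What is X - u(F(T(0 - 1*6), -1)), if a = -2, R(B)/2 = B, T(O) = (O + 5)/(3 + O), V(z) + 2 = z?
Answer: -60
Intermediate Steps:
V(z) = -2 + z
T(O) = (5 + O)/(3 + O)
R(B) = 2*B
X = -51 (X = -4 + (-2 - 45) = -4 - 47 = -51)
F(r, q) = 5/2 (F(r, q) = 4 + (½)*(-3) = 4 - 3/2 = 5/2)
u(I) = (-2 + 2*I)² (u(I) = (2*I - 2)² = (-2 + 2*I)²)
X - u(F(T(0 - 1*6), -1)) = -51 - 4*(-1 + 5/2)² = -51 - 4*(3/2)² = -51 - 4*9/4 = -51 - 1*9 = -51 - 9 = -60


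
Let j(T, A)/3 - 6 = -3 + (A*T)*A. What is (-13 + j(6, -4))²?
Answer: 80656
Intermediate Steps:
j(T, A) = 9 + 3*T*A² (j(T, A) = 18 + 3*(-3 + (A*T)*A) = 18 + 3*(-3 + T*A²) = 18 + (-9 + 3*T*A²) = 9 + 3*T*A²)
(-13 + j(6, -4))² = (-13 + (9 + 3*6*(-4)²))² = (-13 + (9 + 3*6*16))² = (-13 + (9 + 288))² = (-13 + 297)² = 284² = 80656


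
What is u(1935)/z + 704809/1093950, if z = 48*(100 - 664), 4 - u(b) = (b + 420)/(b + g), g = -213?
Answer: 608366959439/944402659200 ≈ 0.64418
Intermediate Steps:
u(b) = 4 - (420 + b)/(-213 + b) (u(b) = 4 - (b + 420)/(b - 213) = 4 - (420 + b)/(-213 + b))
z = -27072 (z = 48*(-564) = -27072)
u(1935)/z + 704809/1093950 = (3*(-424 + 1935)/(-213 + 1935))/(-27072) + 704809/1093950 = (3*1511/1722)*(-1/27072) + 704809*(1/1093950) = (3*(1/1722)*1511)*(-1/27072) + 704809/1093950 = (1511/574)*(-1/27072) + 704809/1093950 = -1511/15539328 + 704809/1093950 = 608366959439/944402659200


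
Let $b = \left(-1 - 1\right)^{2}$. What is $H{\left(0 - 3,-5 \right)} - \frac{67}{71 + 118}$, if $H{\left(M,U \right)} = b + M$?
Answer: $\frac{122}{189} \approx 0.6455$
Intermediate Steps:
$b = 4$ ($b = \left(-2\right)^{2} = 4$)
$H{\left(M,U \right)} = 4 + M$
$H{\left(0 - 3,-5 \right)} - \frac{67}{71 + 118} = \left(4 + \left(0 - 3\right)\right) - \frac{67}{71 + 118} = \left(4 - 3\right) - \frac{67}{189} = 1 - \frac{67}{189} = \frac{122}{189}$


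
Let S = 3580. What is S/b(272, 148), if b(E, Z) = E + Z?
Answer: 179/21 ≈ 8.5238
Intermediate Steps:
S/b(272, 148) = 3580/(272 + 148) = 3580/420 = 3580*(1/420) = 179/21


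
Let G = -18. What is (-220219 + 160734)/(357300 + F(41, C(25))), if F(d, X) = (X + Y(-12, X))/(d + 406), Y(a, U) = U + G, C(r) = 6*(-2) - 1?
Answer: -26589795/159713056 ≈ -0.16648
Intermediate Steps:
C(r) = -13 (C(r) = -12 - 1 = -13)
Y(a, U) = -18 + U (Y(a, U) = U - 18 = -18 + U)
F(d, X) = (-18 + 2*X)/(406 + d) (F(d, X) = (X + (-18 + X))/(d + 406) = (-18 + 2*X)/(406 + d))
(-220219 + 160734)/(357300 + F(41, C(25))) = (-220219 + 160734)/(357300 + 2*(-9 - 13)/(406 + 41)) = -59485/(357300 + 2*(-22)/447) = -59485/(357300 + 2*(1/447)*(-22)) = -59485/(357300 - 44/447) = -59485/159713056/447 = -59485*447/159713056 = -26589795/159713056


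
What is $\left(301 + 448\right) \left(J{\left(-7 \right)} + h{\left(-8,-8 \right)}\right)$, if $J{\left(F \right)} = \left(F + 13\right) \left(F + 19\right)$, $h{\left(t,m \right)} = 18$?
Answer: $67410$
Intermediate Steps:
$J{\left(F \right)} = \left(13 + F\right) \left(19 + F\right)$
$\left(301 + 448\right) \left(J{\left(-7 \right)} + h{\left(-8,-8 \right)}\right) = \left(301 + 448\right) \left(\left(247 + \left(-7\right)^{2} + 32 \left(-7\right)\right) + 18\right) = 749 \left(\left(247 + 49 - 224\right) + 18\right) = 749 \left(72 + 18\right) = 749 \cdot 90 = 67410$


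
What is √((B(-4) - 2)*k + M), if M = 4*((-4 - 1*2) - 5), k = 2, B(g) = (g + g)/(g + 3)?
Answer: 4*I*√2 ≈ 5.6569*I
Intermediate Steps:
B(g) = 2*g/(3 + g) (B(g) = (2*g)/(3 + g) = 2*g/(3 + g))
M = -44 (M = 4*((-4 - 2) - 5) = 4*(-6 - 5) = 4*(-11) = -44)
√((B(-4) - 2)*k + M) = √((2*(-4)/(3 - 4) - 2)*2 - 44) = √((2*(-4)/(-1) - 2)*2 - 44) = √((2*(-4)*(-1) - 2)*2 - 44) = √((8 - 2)*2 - 44) = √(6*2 - 44) = √(12 - 44) = √(-32) = 4*I*√2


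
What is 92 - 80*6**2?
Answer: -2788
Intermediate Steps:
92 - 80*6**2 = 92 - 80*36 = 92 - 2880 = -2788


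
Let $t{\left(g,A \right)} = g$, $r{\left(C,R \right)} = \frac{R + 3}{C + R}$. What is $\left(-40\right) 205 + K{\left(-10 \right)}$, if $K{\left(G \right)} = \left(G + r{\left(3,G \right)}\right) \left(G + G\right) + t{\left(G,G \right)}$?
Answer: $-8030$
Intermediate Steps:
$r{\left(C,R \right)} = \frac{3 + R}{C + R}$
$K{\left(G \right)} = G + 2 G \left(1 + G\right)$ ($K{\left(G \right)} = \left(G + \frac{3 + G}{3 + G}\right) \left(G + G\right) + G = \left(G + 1\right) 2 G + G = \left(1 + G\right) 2 G + G = 2 G \left(1 + G\right) + G = G + 2 G \left(1 + G\right)$)
$\left(-40\right) 205 + K{\left(-10 \right)} = \left(-40\right) 205 - 10 \left(3 + 2 \left(-10\right)\right) = -8200 - 10 \left(3 - 20\right) = -8200 - -170 = -8200 + 170 = -8030$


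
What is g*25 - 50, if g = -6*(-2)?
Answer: 250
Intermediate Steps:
g = 12
g*25 - 50 = 12*25 - 50 = 300 - 50 = 250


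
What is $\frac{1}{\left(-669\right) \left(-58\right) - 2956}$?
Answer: $\frac{1}{35846} \approx 2.7897 \cdot 10^{-5}$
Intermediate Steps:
$\frac{1}{\left(-669\right) \left(-58\right) - 2956} = \frac{1}{38802 - 2956} = \frac{1}{35846}$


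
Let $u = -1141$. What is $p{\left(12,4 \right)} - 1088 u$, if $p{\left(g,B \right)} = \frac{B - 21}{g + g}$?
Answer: $\frac{29793775}{24} \approx 1.2414 \cdot 10^{6}$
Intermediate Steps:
$p{\left(g,B \right)} = \frac{-21 + B}{2 g}$
$p{\left(12,4 \right)} - 1088 u = \frac{-21 + 4}{2 \cdot 12} - -1241408 = \frac{1}{2} \cdot \frac{1}{12} \left(-17\right) + 1241408 = - \frac{17}{24} + 1241408 = \frac{29793775}{24}$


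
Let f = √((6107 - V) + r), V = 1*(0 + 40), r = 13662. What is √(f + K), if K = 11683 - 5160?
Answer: √(6523 + √19729) ≈ 81.630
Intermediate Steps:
K = 6523
V = 40 (V = 1*40 = 40)
f = √19729 (f = √((6107 - 1*40) + 13662) = √((6107 - 40) + 13662) = √(6067 + 13662) = √19729 ≈ 140.46)
√(f + K) = √(√19729 + 6523) = √(6523 + √19729)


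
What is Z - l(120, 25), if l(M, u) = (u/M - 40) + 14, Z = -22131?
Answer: -530525/24 ≈ -22105.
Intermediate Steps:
l(M, u) = -26 + u/M (l(M, u) = (-40 + u/M) + 14 = -26 + u/M)
Z - l(120, 25) = -22131 - (-26 + 25/120) = -22131 - (-26 + 25*(1/120)) = -22131 - (-26 + 5/24) = -22131 - 1*(-619/24) = -22131 + 619/24 = -530525/24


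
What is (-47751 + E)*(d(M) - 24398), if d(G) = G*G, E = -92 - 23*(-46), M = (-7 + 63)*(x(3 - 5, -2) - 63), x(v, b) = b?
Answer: -618741075570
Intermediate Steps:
M = -3640 (M = (-7 + 63)*(-2 - 63) = 56*(-65) = -3640)
E = 966 (E = -92 + 1058 = 966)
d(G) = G²
(-47751 + E)*(d(M) - 24398) = (-47751 + 966)*((-3640)² - 24398) = -46785*(13249600 - 24398) = -46785*13225202 = -618741075570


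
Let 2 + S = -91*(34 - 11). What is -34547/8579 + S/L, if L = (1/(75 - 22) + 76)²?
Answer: -611282129072/139261542939 ≈ -4.3895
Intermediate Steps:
S = -2095 (S = -2 - 91*(34 - 11) = -2 - 91*23 = -2 - 2093 = -2095)
L = 16232841/2809 (L = (1/53 + 76)² = (4029/53)² = 16232841/2809 ≈ 5778.9)
-34547/8579 + S/L = -34547/8579 - 2095/16232841/2809 = -34547*1/8579 - 2095*2809/16232841 = -34547/8579 - 5884855/16232841 = -611282129072/139261542939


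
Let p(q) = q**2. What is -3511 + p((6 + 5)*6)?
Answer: 845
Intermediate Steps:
-3511 + p((6 + 5)*6) = -3511 + ((6 + 5)*6)**2 = -3511 + (11*6)**2 = -3511 + 66**2 = -3511 + 4356 = 845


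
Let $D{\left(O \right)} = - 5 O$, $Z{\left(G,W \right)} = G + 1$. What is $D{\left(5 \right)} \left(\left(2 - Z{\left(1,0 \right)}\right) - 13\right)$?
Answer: $325$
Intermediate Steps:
$Z{\left(G,W \right)} = 1 + G$
$D{\left(5 \right)} \left(\left(2 - Z{\left(1,0 \right)}\right) - 13\right) = \left(-5\right) 5 \left(\left(2 - \left(1 + 1\right)\right) - 13\right) = - 25 \left(\left(2 - 2\right) - 13\right) = - 25 \left(0 - 13\right) = \left(-25\right) \left(-13\right) = 325$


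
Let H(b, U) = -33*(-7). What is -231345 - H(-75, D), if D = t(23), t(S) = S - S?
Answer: -231576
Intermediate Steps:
t(S) = 0
D = 0
H(b, U) = 231
-231345 - H(-75, D) = -231345 - 1*231 = -231345 - 231 = -231576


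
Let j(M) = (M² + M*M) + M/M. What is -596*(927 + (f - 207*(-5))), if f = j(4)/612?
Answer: -59638591/51 ≈ -1.1694e+6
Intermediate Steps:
j(M) = 1 + 2*M² (j(M) = (M² + M²) + 1 = 2*M² + 1 = 1 + 2*M²)
f = 11/204 (f = (1 + 2*4²)/612 = (1 + 2*16)*(1/612) = (1 + 32)*(1/612) = 33*(1/612) = 11/204 ≈ 0.053922)
-596*(927 + (f - 207*(-5))) = -596*(927 + (11/204 - 207*(-5))) = -596*(927 + (11/204 - 1*(-1035))) = -596*(927 + (11/204 + 1035)) = -596*(927 + 211151/204) = -596*400259/204 = -59638591/51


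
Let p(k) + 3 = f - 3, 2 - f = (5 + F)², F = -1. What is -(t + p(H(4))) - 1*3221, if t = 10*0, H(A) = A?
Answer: -3201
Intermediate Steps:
f = -14 (f = 2 - (5 - 1)² = 2 - 1*4² = 2 - 1*16 = 2 - 16 = -14)
p(k) = -20 (p(k) = -3 + (-14 - 3) = -3 - 17 = -20)
t = 0
-(t + p(H(4))) - 1*3221 = -(0 - 20) - 1*3221 = -1*(-20) - 3221 = 20 - 3221 = -3201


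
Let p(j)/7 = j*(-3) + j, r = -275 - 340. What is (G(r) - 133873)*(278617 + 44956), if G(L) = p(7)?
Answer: -43349398383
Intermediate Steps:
r = -615
p(j) = -14*j (p(j) = 7*(j*(-3) + j) = 7*(-3*j + j) = 7*(-2*j) = -14*j)
G(L) = -98 (G(L) = -14*7 = -98)
(G(r) - 133873)*(278617 + 44956) = (-98 - 133873)*(278617 + 44956) = -133971*323573 = -43349398383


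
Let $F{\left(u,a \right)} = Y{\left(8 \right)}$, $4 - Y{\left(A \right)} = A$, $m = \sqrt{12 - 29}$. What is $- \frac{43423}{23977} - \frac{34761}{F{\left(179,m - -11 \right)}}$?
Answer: $\frac{833290805}{95908} \approx 8688.4$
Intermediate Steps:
$m = i \sqrt{17}$ ($m = \sqrt{12 - 29} = \sqrt{-17} = i \sqrt{17} \approx 4.1231 i$)
$Y{\left(A \right)} = 4 - A$
$F{\left(u,a \right)} = -4$ ($F{\left(u,a \right)} = 4 - 8 = -4$)
$- \frac{43423}{23977} - \frac{34761}{F{\left(179,m - -11 \right)}} = - \frac{43423}{23977} - \frac{34761}{-4} = \left(-43423\right) \frac{1}{23977} - - \frac{34761}{4} = - \frac{43423}{23977} + \frac{34761}{4} = \frac{833290805}{95908}$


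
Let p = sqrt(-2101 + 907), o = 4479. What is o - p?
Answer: 4479 - I*sqrt(1194) ≈ 4479.0 - 34.554*I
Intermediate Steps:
p = I*sqrt(1194) (p = sqrt(-1194) = I*sqrt(1194) ≈ 34.554*I)
o - p = 4479 - I*sqrt(1194)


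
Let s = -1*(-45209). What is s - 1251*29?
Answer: 8930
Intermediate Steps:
s = 45209
s - 1251*29 = 45209 - 1251*29 = 45209 - 36279 = 8930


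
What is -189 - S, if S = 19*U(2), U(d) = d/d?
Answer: -208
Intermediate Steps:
U(d) = 1
S = 19 (S = 19*1 = 19)
-189 - S = -189 - 1*19 = -189 - 19 = -208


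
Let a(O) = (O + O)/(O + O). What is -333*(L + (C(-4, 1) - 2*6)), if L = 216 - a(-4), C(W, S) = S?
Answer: -67932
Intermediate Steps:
a(O) = 1 (a(O) = (2*O)/((2*O)) = (2*O)*(1/(2*O)) = 1)
L = 215 (L = 216 - 1*1 = 216 - 1 = 215)
-333*(L + (C(-4, 1) - 2*6)) = -333*(215 + (1 - 2*6)) = -333*(215 + (1 - 12)) = -333*(215 - 11) = -333*204 = -67932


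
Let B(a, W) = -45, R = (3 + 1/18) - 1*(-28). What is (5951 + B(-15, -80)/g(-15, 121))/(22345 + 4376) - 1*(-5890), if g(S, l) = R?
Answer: 87982485509/14937039 ≈ 5890.2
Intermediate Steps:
R = 559/18 (R = (3 + 1/18) + 28 = 55/18 + 28 = 559/18 ≈ 31.056)
g(S, l) = 559/18
(5951 + B(-15, -80)/g(-15, 121))/(22345 + 4376) - 1*(-5890) = (5951 - 45/559/18)/(22345 + 4376) - 1*(-5890) = (5951 - 45*18/559)/26721 + 5890 = (5951 - 810/559)*(1/26721) + 5890 = (3325799/559)*(1/26721) + 5890 = 3325799/14937039 + 5890 = 87982485509/14937039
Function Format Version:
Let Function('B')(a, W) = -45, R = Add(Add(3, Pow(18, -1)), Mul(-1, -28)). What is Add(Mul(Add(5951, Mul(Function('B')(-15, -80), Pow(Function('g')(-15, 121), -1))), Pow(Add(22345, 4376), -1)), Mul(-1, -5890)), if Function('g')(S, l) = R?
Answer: Rational(87982485509, 14937039) ≈ 5890.2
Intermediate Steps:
R = Rational(559, 18) (R = Add(Add(3, Rational(1, 18)), 28) = Add(Rational(55, 18), 28) = Rational(559, 18) ≈ 31.056)
Function('g')(S, l) = Rational(559, 18)
Add(Mul(Add(5951, Mul(Function('B')(-15, -80), Pow(Function('g')(-15, 121), -1))), Pow(Add(22345, 4376), -1)), Mul(-1, -5890)) = Add(Mul(Add(5951, Mul(-45, Pow(Rational(559, 18), -1))), Pow(Add(22345, 4376), -1)), Mul(-1, -5890)) = Add(Mul(Add(5951, Mul(-45, Rational(18, 559))), Pow(26721, -1)), 5890) = Add(Mul(Add(5951, Rational(-810, 559)), Rational(1, 26721)), 5890) = Add(Mul(Rational(3325799, 559), Rational(1, 26721)), 5890) = Add(Rational(3325799, 14937039), 5890) = Rational(87982485509, 14937039)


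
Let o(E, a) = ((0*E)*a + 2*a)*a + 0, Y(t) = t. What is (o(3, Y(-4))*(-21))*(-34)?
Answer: 22848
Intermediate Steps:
o(E, a) = 2*a**2 (o(E, a) = (0*a + 2*a)*a + 0 = (0 + 2*a)*a + 0 = (2*a)*a + 0 = 2*a**2 + 0 = 2*a**2)
(o(3, Y(-4))*(-21))*(-34) = ((2*(-4)**2)*(-21))*(-34) = ((2*16)*(-21))*(-34) = (32*(-21))*(-34) = -672*(-34) = 22848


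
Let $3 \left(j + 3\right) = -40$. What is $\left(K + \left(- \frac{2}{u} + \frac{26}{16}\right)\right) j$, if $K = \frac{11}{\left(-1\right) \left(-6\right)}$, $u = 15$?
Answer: $- \frac{6517}{120} \approx -54.308$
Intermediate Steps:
$j = - \frac{49}{3}$ ($j = -3 + \frac{1}{3} \left(-40\right) = -3 - \frac{40}{3} = - \frac{49}{3} \approx -16.333$)
$K = \frac{11}{6} \approx 1.8333$
$\left(K + \left(- \frac{2}{u} + \frac{26}{16}\right)\right) j = \left(\frac{11}{6} + \left(- \frac{2}{15} + \frac{26}{16}\right)\right) \left(- \frac{49}{3}\right) = \left(\frac{11}{6} + \left(\left(-2\right) \frac{1}{15} + 26 \cdot \frac{1}{16}\right)\right) \left(- \frac{49}{3}\right) = \left(\frac{11}{6} + \left(- \frac{2}{15} + \frac{13}{8}\right)\right) \left(- \frac{49}{3}\right) = \left(\frac{11}{6} + \frac{179}{120}\right) \left(- \frac{49}{3}\right) = \frac{133}{40} \left(- \frac{49}{3}\right) = - \frac{6517}{120}$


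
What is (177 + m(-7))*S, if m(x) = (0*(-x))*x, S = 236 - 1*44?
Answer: 33984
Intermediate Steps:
S = 192 (S = 236 - 44 = 192)
m(x) = 0 (m(x) = 0*x = 0)
(177 + m(-7))*S = (177 + 0)*192 = 177*192 = 33984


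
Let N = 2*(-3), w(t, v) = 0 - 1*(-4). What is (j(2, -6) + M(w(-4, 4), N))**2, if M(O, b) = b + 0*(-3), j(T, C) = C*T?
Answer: 324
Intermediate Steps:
w(t, v) = 4 (w(t, v) = 0 + 4 = 4)
N = -6
M(O, b) = b (M(O, b) = b + 0 = b)
(j(2, -6) + M(w(-4, 4), N))**2 = (-6*2 - 6)**2 = (-12 - 6)**2 = (-18)**2 = 324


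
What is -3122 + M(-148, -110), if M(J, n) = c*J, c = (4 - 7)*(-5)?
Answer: -5342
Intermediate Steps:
c = 15 (c = -3*(-5) = 15)
M(J, n) = 15*J
-3122 + M(-148, -110) = -3122 + 15*(-148) = -3122 - 2220 = -5342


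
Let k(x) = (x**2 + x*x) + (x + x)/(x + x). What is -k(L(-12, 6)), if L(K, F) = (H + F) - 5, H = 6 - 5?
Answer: -9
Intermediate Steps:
H = 1
L(K, F) = -4 + F (L(K, F) = (1 + F) - 5 = -4 + F)
k(x) = 1 + 2*x**2 (k(x) = (x**2 + x**2) + (2*x)/((2*x)) = 2*x**2 + (2*x)*(1/(2*x)) = 2*x**2 + 1 = 1 + 2*x**2)
-k(L(-12, 6)) = -(1 + 2*(-4 + 6)**2) = -(1 + 2*2**2) = -(1 + 2*4) = -(1 + 8) = -1*9 = -9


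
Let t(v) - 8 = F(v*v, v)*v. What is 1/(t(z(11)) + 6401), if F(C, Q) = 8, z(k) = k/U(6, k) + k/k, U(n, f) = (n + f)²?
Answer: 289/1854601 ≈ 0.00015583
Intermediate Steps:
U(n, f) = (f + n)²
z(k) = 1 + k/(6 + k)² (z(k) = k/((k + 6)²) + k/k = k/((6 + k)²) + 1 = k/(6 + k)² + 1 = 1 + k/(6 + k)²)
t(v) = 8 + 8*v
1/(t(z(11)) + 6401) = 1/((8 + 8*(1 + 11/(6 + 11)²)) + 6401) = 1/((8 + 8*(1 + 11/17²)) + 6401) = 1/((8 + 8*(1 + 11*(1/289))) + 6401) = 1/((8 + 8*(1 + 11/289)) + 6401) = 1/((8 + 8*(300/289)) + 6401) = 1/((8 + 2400/289) + 6401) = 1/(4712/289 + 6401) = 1/(1854601/289) = 289/1854601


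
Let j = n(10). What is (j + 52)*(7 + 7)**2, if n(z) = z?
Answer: 12152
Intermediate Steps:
j = 10
(j + 52)*(7 + 7)**2 = (10 + 52)*(7 + 7)**2 = 62*14**2 = 62*196 = 12152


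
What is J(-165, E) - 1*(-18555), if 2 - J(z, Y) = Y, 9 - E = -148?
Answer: 18400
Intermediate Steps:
E = 157 (E = 9 - 1*(-148) = 9 + 148 = 157)
J(z, Y) = 2 - Y
J(-165, E) - 1*(-18555) = (2 - 1*157) - 1*(-18555) = (2 - 157) + 18555 = -155 + 18555 = 18400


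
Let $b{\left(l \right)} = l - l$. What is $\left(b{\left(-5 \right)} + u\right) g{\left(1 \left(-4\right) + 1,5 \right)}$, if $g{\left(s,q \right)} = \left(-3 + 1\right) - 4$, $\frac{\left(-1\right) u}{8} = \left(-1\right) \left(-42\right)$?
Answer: $2016$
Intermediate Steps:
$u = -336$ ($u = - 8 \left(\left(-1\right) \left(-42\right)\right) = \left(-8\right) 42 = -336$)
$b{\left(l \right)} = 0$
$g{\left(s,q \right)} = -6$ ($g{\left(s,q \right)} = -2 - 4 = -6$)
$\left(b{\left(-5 \right)} + u\right) g{\left(1 \left(-4\right) + 1,5 \right)} = \left(0 - 336\right) \left(-6\right) = \left(-336\right) \left(-6\right) = 2016$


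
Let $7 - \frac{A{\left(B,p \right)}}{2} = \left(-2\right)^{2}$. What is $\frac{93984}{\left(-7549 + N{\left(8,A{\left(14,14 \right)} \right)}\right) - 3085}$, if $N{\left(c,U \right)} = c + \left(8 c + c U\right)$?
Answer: $- \frac{46992}{5257} \approx -8.9389$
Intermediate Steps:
$A{\left(B,p \right)} = 6$ ($A{\left(B,p \right)} = 14 - 2 \left(-2\right)^{2} = 14 - 8 = 6$)
$N{\left(c,U \right)} = 9 c + U c$ ($N{\left(c,U \right)} = c + \left(8 c + U c\right) = 9 c + U c$)
$\frac{93984}{\left(-7549 + N{\left(8,A{\left(14,14 \right)} \right)}\right) - 3085} = \frac{93984}{\left(-7549 + 8 \left(9 + 6\right)\right) - 3085} = \frac{93984}{\left(-7549 + 8 \cdot 15\right) - 3085} = \frac{93984}{\left(-7549 + 120\right) - 3085} = \frac{93984}{-7429 - 3085} = \frac{93984}{-10514} = 93984 \left(- \frac{1}{10514}\right) = - \frac{46992}{5257}$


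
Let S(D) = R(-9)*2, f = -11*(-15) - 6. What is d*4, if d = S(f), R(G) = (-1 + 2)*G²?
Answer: 648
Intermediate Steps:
R(G) = G² (R(G) = 1*G² = G²)
f = 159 (f = 165 - 6 = 159)
S(D) = 162 (S(D) = (-9)²*2 = 81*2 = 162)
d = 162
d*4 = 162*4 = 648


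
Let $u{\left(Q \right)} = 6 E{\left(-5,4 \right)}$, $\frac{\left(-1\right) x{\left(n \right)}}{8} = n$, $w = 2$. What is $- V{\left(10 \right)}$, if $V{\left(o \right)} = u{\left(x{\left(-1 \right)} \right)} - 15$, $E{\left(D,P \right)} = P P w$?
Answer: $-177$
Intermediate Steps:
$E{\left(D,P \right)} = 2 P^{2}$ ($E{\left(D,P \right)} = P P 2 = P^{2} \cdot 2 = 2 P^{2}$)
$x{\left(n \right)} = - 8 n$
$u{\left(Q \right)} = 192$ ($u{\left(Q \right)} = 6 \cdot 2 \cdot 4^{2} = 6 \cdot 2 \cdot 16 = 6 \cdot 32 = 192$)
$V{\left(o \right)} = 177$ ($V{\left(o \right)} = 192 - 15 = 177$)
$- V{\left(10 \right)} = \left(-1\right) 177 = -177$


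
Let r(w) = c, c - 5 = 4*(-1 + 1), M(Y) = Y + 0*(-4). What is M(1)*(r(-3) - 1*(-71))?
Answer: 76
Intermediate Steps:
M(Y) = Y (M(Y) = Y + 0 = Y)
c = 5 (c = 5 + 4*(-1 + 1) = 5 + 4*0 = 5 + 0 = 5)
r(w) = 5
M(1)*(r(-3) - 1*(-71)) = 1*(5 - 1*(-71)) = 1*(5 + 71) = 1*76 = 76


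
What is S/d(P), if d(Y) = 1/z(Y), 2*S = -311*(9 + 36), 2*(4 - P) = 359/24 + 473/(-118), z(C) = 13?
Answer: -181935/2 ≈ -90968.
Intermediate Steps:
P = -4177/2832 (P = 4 - (359/24 + 473/(-118))/2 = 4 - (359*(1/24) + 473*(-1/118))/2 = 4 - (359/24 - 473/118)/2 = 4 - ½*15505/1416 = 4 - 15505/2832 = -4177/2832 ≈ -1.4749)
S = -13995/2 (S = (-311*(9 + 36))/2 = (-311*45)/2 = (½)*(-13995) = -13995/2 ≈ -6997.5)
d(Y) = 1/13
S/d(P) = -13995/(2*1/13) = -13995/2*13 = -181935/2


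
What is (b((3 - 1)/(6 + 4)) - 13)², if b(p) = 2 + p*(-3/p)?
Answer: 196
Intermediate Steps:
b(p) = -1 (b(p) = 2 - 3 = -1)
(b((3 - 1)/(6 + 4)) - 13)² = (-1 - 13)² = (-14)² = 196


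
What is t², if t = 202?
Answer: 40804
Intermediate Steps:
t² = 202² = 40804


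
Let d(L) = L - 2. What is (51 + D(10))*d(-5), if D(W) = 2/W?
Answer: -1792/5 ≈ -358.40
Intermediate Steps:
d(L) = -2 + L
(51 + D(10))*d(-5) = (51 + 2/10)*(-2 - 5) = (51 + 2*(⅒))*(-7) = (51 + ⅕)*(-7) = (256/5)*(-7) = -1792/5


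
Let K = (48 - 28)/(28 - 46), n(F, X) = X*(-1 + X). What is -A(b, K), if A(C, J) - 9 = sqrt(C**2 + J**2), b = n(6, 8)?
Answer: -9 - 2*sqrt(63529)/9 ≈ -65.011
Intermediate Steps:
b = 56 (b = 8*(-1 + 8) = 8*7 = 56)
K = -10/9 (K = 20/(-18) = 20*(-1/18) = -10/9 ≈ -1.1111)
A(C, J) = 9 + sqrt(C**2 + J**2)
-A(b, K) = -(9 + sqrt(56**2 + (-10/9)**2)) = -(9 + sqrt(3136 + 100/81)) = -(9 + sqrt(254116/81)) = -(9 + 2*sqrt(63529)/9) = -9 - 2*sqrt(63529)/9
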